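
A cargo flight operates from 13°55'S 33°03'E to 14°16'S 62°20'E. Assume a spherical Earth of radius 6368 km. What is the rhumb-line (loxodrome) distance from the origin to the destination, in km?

3157 km

Δψ = ln[tan(π/4+φ₂/2)/tan(π/4+φ₁/2)] = -0.0063;  Δφ = -0.0061 rad,  Δλ = +0.5111 rad
q = Δφ/Δψ = 0.9699
d = R·√(Δφ² + q²Δλ²) = 6368·0.49575 = 3157 km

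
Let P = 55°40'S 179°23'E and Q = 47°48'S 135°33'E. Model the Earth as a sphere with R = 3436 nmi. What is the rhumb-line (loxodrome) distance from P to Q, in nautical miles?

1690 nmi

Δψ = ln[tan(π/4+φ₂/2)/tan(π/4+φ₁/2)] = +0.2224;  Δφ = +0.1373 rad,  Δλ = -0.7650 rad
q = Δφ/Δψ = 0.6173
d = R·√(Δφ² + q²Δλ²) = 3436·0.49179 = 1690 nmi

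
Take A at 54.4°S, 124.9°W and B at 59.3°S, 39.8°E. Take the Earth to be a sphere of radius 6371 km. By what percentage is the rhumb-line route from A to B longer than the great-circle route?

37.2%

Great circle: σ = 1.1456 rad → d_gc = Rσ = 7298.7 km
Rhumb: Δφ = -0.0855, Δλ = +2.8746, Δψ = -0.1567, q = Δφ/Δψ = 0.5459 → d_rh = R√(Δφ²+q²Δλ²) = 10012.0 km
Excess = (10012.0 − 7298.7) / 7298.7 = 2713.3 / 7298.7 = 37.18% ≈ 37.2%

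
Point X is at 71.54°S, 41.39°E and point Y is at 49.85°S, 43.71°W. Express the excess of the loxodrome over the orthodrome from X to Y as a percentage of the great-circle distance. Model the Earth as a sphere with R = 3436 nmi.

Great circle: σ = 0.7340 rad → d_gc = Rσ = 2522.2 nmi
Rhumb: Δφ = +0.3786, Δλ = -1.4853, Δψ = +0.8104, q = Δφ/Δψ = 0.4671 → d_rh = R√(Δφ²+q²Δλ²) = 2715.6 nmi
Excess = (2715.6 − 2522.2) / 2522.2 = 193.4 / 2522.2 = 7.67% ≈ 7.7%

7.7%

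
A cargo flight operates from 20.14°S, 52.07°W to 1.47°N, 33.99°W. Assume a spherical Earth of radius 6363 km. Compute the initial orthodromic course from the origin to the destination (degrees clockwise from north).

θ = atan2( sin Δλ·cos φ₂ ,  cos φ₁ sin φ₂ − sin φ₁ cos φ₂ cos Δλ )
  = atan2(+0.3102, +0.3513) = 41.45°

41.4°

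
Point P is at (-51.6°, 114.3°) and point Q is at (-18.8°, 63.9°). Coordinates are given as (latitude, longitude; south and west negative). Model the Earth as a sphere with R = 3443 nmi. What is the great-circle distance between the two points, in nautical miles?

cos σ = sin φ₁ sin φ₂ + cos φ₁ cos φ₂ cos Δλ
      = sin(-51.60°)sin(-18.80°) + cos(-51.60°)cos(-18.80°)cos(-50.40°) = 0.6274
σ = 51.144° → d = Rσ = 3443·0.89263 = 3073 nmi

3073 nmi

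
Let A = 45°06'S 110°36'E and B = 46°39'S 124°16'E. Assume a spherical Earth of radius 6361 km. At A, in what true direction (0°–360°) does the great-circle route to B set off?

104.1°

N = sin Δλ·cos φ₂ = +0.1622;  D = cos φ₁ sin φ₂ − sin φ₁ cos φ₂ cos Δλ = -0.0408
initial course = atan2(N, D) = 104.13°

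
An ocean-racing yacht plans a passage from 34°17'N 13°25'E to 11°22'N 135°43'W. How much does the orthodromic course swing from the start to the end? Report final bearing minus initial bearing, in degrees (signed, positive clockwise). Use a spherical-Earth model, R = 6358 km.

-110.2°

At departure: θ₁ = atan2(sin Δλ cos φ₂, cos φ₁ sin φ₂ − sin φ₁ cos φ₂ cos Δλ) = 321.70°
At arrival: θ₂ = atan2(sin Δλ cos φ₁, −cos φ₂ sin φ₁ + sin φ₂ cos φ₁ cos Δλ) = 211.49°
Δθ = θ₂ − θ₁ = -110.2°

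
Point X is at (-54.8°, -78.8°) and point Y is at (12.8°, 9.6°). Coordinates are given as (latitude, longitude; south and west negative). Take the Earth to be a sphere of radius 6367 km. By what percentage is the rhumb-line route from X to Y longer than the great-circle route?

2.2%

Great circle: σ = 1.7369 rad → d_gc = Rσ = 11058.9 km
Rhumb: Δφ = +1.1798, Δλ = +1.5429, Δψ = +1.3734, q = Δφ/Δψ = 0.8590 → d_rh = R√(Δφ²+q²Δλ²) = 11297.9 km
Excess = (11297.9 − 11058.9) / 11058.9 = 239.0 / 11058.9 = 2.16% ≈ 2.2%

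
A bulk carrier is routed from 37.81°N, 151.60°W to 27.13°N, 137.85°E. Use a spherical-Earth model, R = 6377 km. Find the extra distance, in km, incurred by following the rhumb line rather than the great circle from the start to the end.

137 km

Great circle: cos σ = sin φ₁ sin φ₂ + cos φ₁ cos φ₂ cos Δλ,  σ = 1.0313 rad → d_gc = 6576.7 km
Rhumb line: Δψ = -0.2215, q = Δφ/Δψ = 0.8415, d_rh = R√(Δφ²+q²Δλ²) = 6713.4 km
Excess = 6713.4 − 6576.7 = 136.7 ≈ 137 km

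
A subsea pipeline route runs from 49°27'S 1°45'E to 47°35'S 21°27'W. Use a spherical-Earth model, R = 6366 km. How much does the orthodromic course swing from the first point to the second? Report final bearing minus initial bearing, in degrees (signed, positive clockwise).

Initial bearing θ₁ = atan2(sin Δλ cos φ₂, cos φ₁ sin φ₂ − sin φ₁ cos φ₂ cos Δλ) = 268.09°
Final bearing θ₂ = (initial bearing from the destination back to the start) + 180° = 285.57°
Δθ = θ₂ − θ₁ = +17.5°

+17.5°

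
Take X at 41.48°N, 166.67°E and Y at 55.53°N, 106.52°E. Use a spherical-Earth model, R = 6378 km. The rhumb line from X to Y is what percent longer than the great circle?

2.8%

Great circle: σ = 0.7119 rad → d_gc = Rσ = 4540.6 km
Rhumb: Δφ = +0.2452, Δλ = -1.0498, Δψ = +0.3735, q = Δφ/Δψ = 0.6566 → d_rh = R√(Δφ²+q²Δλ²) = 4666.3 km
Excess = (4666.3 − 4540.6) / 4540.6 = 125.7 / 4540.6 = 2.77% ≈ 2.8%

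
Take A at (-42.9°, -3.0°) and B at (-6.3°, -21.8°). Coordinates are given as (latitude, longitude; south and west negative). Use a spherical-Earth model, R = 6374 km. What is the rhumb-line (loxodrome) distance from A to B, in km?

Rhumb course C = atan2(Δλ, Δψ) with Δψ = ln[tan(π/4+φ₂/2)/tan(π/4+φ₁/2)] = +0.7203, Δλ = -0.3281 → C = 335.51°
d = R·|Δφ| / |cos C| = 6374·0.63879 / 0.91002 = 4474 km

4474 km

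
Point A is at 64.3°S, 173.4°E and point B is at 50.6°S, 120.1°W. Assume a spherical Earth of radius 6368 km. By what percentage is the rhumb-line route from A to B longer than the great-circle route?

4.3%

Great circle: σ = 0.6333 rad → d_gc = Rσ = 4033.2 km
Rhumb: Δφ = +0.2391, Δλ = +1.1606, Δψ = +0.4508, q = Δφ/Δψ = 0.5304 → d_rh = R√(Δφ²+q²Δλ²) = 4205.3 km
Excess = (4205.3 − 4033.2) / 4033.2 = 172.1 / 4033.2 = 4.27% ≈ 4.3%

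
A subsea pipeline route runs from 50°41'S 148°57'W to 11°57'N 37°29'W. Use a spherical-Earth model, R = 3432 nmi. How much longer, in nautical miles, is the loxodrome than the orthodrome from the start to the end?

Great circle: cos σ = sin φ₁ sin φ₂ + cos φ₁ cos φ₂ cos Δλ,  σ = 1.9682 rad → d_gc = 6754.9 nmi
Rhumb line: Δψ = +1.2395, q = Δφ/Δψ = 0.8820, d_rh = R√(Δφ²+q²Δλ²) = 6982.3 nmi
Excess = 6982.3 − 6754.9 = 227.4 ≈ 227 nmi

227 nmi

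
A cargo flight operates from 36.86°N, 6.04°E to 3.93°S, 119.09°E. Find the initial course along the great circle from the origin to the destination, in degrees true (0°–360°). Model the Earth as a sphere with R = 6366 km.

θ = atan2( sin Δλ·cos φ₂ ,  cos φ₁ sin φ₂ − sin φ₁ cos φ₂ cos Δλ )
  = atan2(+0.9180, +0.1795) = 78.94°

78.9°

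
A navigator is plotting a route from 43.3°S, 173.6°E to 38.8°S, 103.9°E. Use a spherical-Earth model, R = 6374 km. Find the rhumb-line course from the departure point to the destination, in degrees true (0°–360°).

Meridional parts: M(φ₁)=-0.8400, M(φ₂)=-0.7358 → ΔM = +0.1042;  Δλ = -1.2165 rad
tan C = Δλ / ΔM = -11.6732 → C = 274.90°

274.9°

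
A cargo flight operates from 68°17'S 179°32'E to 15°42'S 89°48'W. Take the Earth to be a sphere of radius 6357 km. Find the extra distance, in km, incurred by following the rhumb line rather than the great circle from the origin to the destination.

Great circle: cos σ = sin φ₁ sin φ₂ + cos φ₁ cos φ₂ cos Δλ,  σ = 1.3210 rad → d_gc = 8397.3 km
Rhumb line: Δψ = +1.3737, q = Δφ/Δψ = 0.6681, d_rh = R√(Δφ²+q²Δλ²) = 8899.6 km
Excess = 8899.6 − 8397.3 = 502.3 ≈ 502 km

502 km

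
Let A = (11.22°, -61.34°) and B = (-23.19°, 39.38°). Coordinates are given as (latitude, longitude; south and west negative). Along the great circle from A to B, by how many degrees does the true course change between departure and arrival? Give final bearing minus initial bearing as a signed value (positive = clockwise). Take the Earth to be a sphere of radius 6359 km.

Initial bearing θ₁ = atan2(sin Δλ cos φ₂, cos φ₁ sin φ₂ − sin φ₁ cos φ₂ cos Δλ) = 111.35°
Final bearing θ₂ = (initial bearing from the destination back to the start) + 180° = 96.34°
Δθ = θ₂ − θ₁ = -15.0°

-15.0°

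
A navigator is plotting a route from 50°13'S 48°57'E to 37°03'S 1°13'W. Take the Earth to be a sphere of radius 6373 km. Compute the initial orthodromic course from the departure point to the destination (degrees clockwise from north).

270.7°

θ = atan2( sin Δλ·cos φ₂ ,  cos φ₁ sin φ₂ − sin φ₁ cos φ₂ cos Δλ )
  = atan2(-0.6129, +0.0073) = 270.69°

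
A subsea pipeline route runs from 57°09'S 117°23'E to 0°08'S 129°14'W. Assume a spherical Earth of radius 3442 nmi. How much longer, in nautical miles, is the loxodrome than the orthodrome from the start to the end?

384 nmi

Great circle: cos σ = sin φ₁ sin φ₂ + cos φ₁ cos φ₂ cos Δλ,  σ = 1.7858 rad → d_gc = 6146.6 nmi
Rhumb line: Δψ = +1.2192, q = Δφ/Δψ = 0.8162, d_rh = R√(Δφ²+q²Δλ²) = 6530.2 nmi
Excess = 6530.2 − 6146.6 = 383.6 ≈ 384 nmi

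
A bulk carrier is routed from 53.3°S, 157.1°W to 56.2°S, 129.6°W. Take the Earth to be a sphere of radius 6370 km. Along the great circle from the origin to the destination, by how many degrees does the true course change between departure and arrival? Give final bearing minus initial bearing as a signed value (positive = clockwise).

-22.6°

At departure: θ₁ = atan2(sin Δλ cos φ₂, cos φ₁ sin φ₂ − sin φ₁ cos φ₂ cos Δλ) = 111.46°
At arrival: θ₂ = atan2(sin Δλ cos φ₁, −cos φ₂ sin φ₁ + sin φ₂ cos φ₁ cos Δλ) = 88.85°
Δθ = θ₂ − θ₁ = -22.6°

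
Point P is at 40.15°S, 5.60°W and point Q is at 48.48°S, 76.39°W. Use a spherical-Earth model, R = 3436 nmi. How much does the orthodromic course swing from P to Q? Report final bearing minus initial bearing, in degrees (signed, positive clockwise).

At departure: θ₁ = atan2(sin Δλ cos φ₂, cos φ₁ sin φ₂ − sin φ₁ cos φ₂ cos Δλ) = 235.41°
At arrival: θ₂ = atan2(sin Δλ cos φ₁, −cos φ₂ sin φ₁ + sin φ₂ cos φ₁ cos Δλ) = 288.33°
Δθ = θ₂ − θ₁ = +52.9°

+52.9°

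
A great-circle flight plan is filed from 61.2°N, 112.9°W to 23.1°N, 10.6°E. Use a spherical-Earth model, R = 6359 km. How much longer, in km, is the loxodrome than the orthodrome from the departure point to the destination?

Great circle: cos σ = sin φ₁ sin φ₂ + cos φ₁ cos φ₂ cos Δλ,  σ = 1.4714 rad → d_gc = 9356.7 km
Rhumb line: Δψ = -0.9451, q = Δφ/Δψ = 0.7036, d_rh = R√(Δφ²+q²Δλ²) = 10530.6 km
Excess = 10530.6 − 9356.7 = 1173.9 ≈ 1174 km

1174 km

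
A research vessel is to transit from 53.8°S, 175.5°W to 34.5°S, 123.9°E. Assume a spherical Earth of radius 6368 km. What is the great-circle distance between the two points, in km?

cos σ = sin φ₁ sin φ₂ + cos φ₁ cos φ₂ cos Δλ
      = sin(-53.80°)sin(-34.50°) + cos(-53.80°)cos(-34.50°)cos(-60.60°) = 0.6960
σ = 45.893° → d = Rσ = 6368·0.80098 = 5101 km

5101 km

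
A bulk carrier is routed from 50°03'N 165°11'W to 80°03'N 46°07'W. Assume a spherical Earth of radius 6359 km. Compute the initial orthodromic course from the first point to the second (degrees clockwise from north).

θ = atan2( sin Δλ·cos φ₂ ,  cos φ₁ sin φ₂ − sin φ₁ cos φ₂ cos Δλ )
  = atan2(+0.1510, +0.6968) = 12.23°

12.2°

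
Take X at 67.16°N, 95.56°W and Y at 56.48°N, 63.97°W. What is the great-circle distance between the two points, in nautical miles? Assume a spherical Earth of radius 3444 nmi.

1084 nmi

cos σ = sin φ₁ sin φ₂ + cos φ₁ cos φ₂ cos Δλ
      = sin(67.16°)sin(56.48°) + cos(67.16°)cos(56.48°)cos(31.59°) = 0.9509
σ = 18.026° → d = Rσ = 3444·0.31462 = 1084 nmi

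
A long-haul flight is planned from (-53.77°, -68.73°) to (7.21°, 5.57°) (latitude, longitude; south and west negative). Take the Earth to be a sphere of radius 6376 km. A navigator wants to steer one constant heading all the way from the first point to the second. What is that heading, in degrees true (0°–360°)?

Meridional parts: M(φ₁)=-1.1174, M(φ₂)=+0.1262 → ΔM = +1.2435;  Δλ = +1.2968 rad
tan C = Δλ / ΔM = +1.0428 → C = 46.20°

46.2°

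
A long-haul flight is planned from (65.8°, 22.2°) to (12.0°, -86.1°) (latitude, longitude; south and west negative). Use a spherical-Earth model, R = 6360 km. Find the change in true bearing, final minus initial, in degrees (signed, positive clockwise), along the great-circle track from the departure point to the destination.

-88.5°

At departure: θ₁ = atan2(sin Δλ cos φ₂, cos φ₁ sin φ₂ − sin φ₁ cos φ₂ cos Δλ) = 291.48°
At arrival: θ₂ = atan2(sin Δλ cos φ₁, −cos φ₂ sin φ₁ + sin φ₂ cos φ₁ cos Δλ) = 202.95°
Δθ = θ₂ − θ₁ = -88.5°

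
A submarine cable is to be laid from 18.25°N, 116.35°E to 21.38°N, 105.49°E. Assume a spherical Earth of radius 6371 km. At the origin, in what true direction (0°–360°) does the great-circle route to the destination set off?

θ = atan2( sin Δλ·cos φ₂ ,  cos φ₁ sin φ₂ − sin φ₁ cos φ₂ cos Δλ )
  = atan2(-0.1754, +0.0598) = 288.83°

288.8°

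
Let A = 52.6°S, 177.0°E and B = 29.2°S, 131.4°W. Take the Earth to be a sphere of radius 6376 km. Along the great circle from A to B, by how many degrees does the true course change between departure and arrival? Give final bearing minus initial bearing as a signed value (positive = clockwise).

Initial bearing θ₁ = atan2(sin Δλ cos φ₂, cos φ₁ sin φ₂ − sin φ₁ cos φ₂ cos Δλ) = 78.88°
Final bearing θ₂ = (initial bearing from the destination back to the start) + 180° = 43.06°
Δθ = θ₂ − θ₁ = -35.8°

-35.8°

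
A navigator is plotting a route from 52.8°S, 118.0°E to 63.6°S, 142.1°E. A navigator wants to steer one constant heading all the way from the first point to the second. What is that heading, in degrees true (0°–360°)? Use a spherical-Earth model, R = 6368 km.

130.6°

Meridional parts: M(φ₁)=-1.0890, M(φ₂)=-1.4501 → ΔM = -0.3610;  Δλ = +0.4206 rad
tan C = Δλ / ΔM = -1.1650 → C = 130.64°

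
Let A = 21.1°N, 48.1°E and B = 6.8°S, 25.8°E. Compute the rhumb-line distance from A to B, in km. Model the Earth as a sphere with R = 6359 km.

3936 km

Δψ = ln[tan(π/4+φ₂/2)/tan(π/4+φ₁/2)] = -0.4958;  Δφ = -0.4869 rad,  Δλ = -0.3892 rad
q = Δφ/Δψ = 0.9821
d = R·√(Δφ² + q²Δλ²) = 6359·0.61904 = 3936 km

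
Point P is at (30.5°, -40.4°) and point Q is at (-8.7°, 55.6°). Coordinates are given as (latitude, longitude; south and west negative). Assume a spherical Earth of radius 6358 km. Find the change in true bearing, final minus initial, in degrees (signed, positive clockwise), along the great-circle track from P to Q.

At departure: θ₁ = atan2(sin Δλ cos φ₂, cos φ₁ sin φ₂ − sin φ₁ cos φ₂ cos Δλ) = 94.53°
At arrival: θ₂ = atan2(sin Δλ cos φ₁, −cos φ₂ sin φ₁ + sin φ₂ cos φ₁ cos Δλ) = 119.66°
Δθ = θ₂ − θ₁ = +25.1°

+25.1°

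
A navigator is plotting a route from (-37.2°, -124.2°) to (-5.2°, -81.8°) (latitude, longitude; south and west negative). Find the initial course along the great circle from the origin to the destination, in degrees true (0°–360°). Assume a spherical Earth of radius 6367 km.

61.0°

θ = atan2( sin Δλ·cos φ₂ ,  cos φ₁ sin φ₂ − sin φ₁ cos φ₂ cos Δλ )
  = atan2(+0.6715, +0.3724) = 60.99°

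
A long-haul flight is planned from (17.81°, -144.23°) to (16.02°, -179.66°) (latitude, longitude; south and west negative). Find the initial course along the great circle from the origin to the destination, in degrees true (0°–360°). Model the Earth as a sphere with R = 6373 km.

272.4°

θ = atan2( sin Δλ·cos φ₂ ,  cos φ₁ sin φ₂ − sin φ₁ cos φ₂ cos Δλ )
  = atan2(-0.5572, +0.0232) = 272.38°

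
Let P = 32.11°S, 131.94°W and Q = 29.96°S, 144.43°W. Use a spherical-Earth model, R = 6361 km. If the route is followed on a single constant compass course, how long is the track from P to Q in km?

Rhumb course C = atan2(Δλ, Δψ) with Δψ = ln[tan(π/4+φ₂/2)/tan(π/4+φ₁/2)] = +0.0438, Δλ = -0.2180 → C = 281.36°
d = R·|Δφ| / |cos C| = 6361·0.03752 / 0.19698 = 1212 km

1212 km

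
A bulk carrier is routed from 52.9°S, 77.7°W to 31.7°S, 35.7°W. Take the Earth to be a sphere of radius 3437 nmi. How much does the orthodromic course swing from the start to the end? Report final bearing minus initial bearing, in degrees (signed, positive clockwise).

-29.5°

At departure: θ₁ = atan2(sin Δλ cos φ₂, cos φ₁ sin φ₂ − sin φ₁ cos φ₂ cos Δλ) = 71.79°
At arrival: θ₂ = atan2(sin Δλ cos φ₁, −cos φ₂ sin φ₁ + sin φ₂ cos φ₁ cos Δλ) = 42.33°
Δθ = θ₂ − θ₁ = -29.5°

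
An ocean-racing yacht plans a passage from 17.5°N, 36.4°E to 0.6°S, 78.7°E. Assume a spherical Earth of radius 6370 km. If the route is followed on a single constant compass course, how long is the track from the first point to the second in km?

5050 km

Δψ = ln[tan(π/4+φ₂/2)/tan(π/4+φ₁/2)] = -0.3208;  Δφ = -0.3159 rad,  Δλ = +0.7383 rad
q = Δφ/Δψ = 0.9848
d = R·√(Δφ² + q²Δλ²) = 6370·0.79274 = 5050 km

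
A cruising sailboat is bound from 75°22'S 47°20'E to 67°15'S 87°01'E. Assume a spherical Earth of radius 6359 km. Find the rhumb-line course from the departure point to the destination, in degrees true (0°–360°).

57.0°

Δψ = ln[tan(π/4+φ₂/2)/tan(π/4+φ₁/2)] = +0.4491
Δλ = +0.6926 rad (taken the short way round)
course = atan2(Δλ, Δψ) = 57.04°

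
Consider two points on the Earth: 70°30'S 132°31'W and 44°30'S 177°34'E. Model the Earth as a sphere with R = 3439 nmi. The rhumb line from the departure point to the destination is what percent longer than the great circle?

Great circle: σ = 0.6198 rad → d_gc = Rσ = 2131.4 nmi
Rhumb: Δφ = +0.4538, Δλ = -0.8712, Δψ = +0.8922, q = Δφ/Δψ = 0.5086 → d_rh = R√(Δφ²+q²Δλ²) = 2181.2 nmi
Excess = (2181.2 − 2131.4) / 2131.4 = 49.8 / 2131.4 = 2.34% ≈ 2.3%

2.3%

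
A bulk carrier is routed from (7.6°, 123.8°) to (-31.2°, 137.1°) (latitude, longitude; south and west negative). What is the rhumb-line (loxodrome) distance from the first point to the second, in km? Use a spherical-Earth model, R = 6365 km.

Rhumb course C = atan2(Δλ, Δψ) with Δψ = ln[tan(π/4+φ₂/2)/tan(π/4+φ₁/2)] = -0.7067, Δλ = +0.2321 → C = 161.82°
d = R·|Δφ| / |cos C| = 6365·0.67719 / 0.95006 = 4537 km

4537 km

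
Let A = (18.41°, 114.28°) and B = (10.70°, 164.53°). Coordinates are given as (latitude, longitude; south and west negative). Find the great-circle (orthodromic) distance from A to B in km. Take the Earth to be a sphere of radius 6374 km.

5462 km

Haversine: a = sin²(Δφ/2)+cos φ₁ cos φ₂ sin²(Δλ/2) = 0.17260;  σ = 2·atan2(√a,√(1−a))
σ = 49.095° → d = Rσ = 6374·0.85688 = 5462 km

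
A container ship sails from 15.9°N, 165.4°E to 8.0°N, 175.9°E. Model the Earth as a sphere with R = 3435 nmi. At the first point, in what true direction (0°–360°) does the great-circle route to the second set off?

126.4°

θ = atan2( sin Δλ·cos φ₂ ,  cos φ₁ sin φ₂ − sin φ₁ cos φ₂ cos Δλ )
  = atan2(+0.1805, -0.1329) = 126.37°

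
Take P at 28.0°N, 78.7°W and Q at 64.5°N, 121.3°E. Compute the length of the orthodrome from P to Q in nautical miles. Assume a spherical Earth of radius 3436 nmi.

Haversine: a = sin²(Δφ/2)+cos φ₁ cos φ₂ sin²(Δλ/2) = 0.46673;  σ = 2·atan2(√a,√(1−a))
σ = 86.185° → d = Rσ = 3436·1.50420 = 5168 nmi

5168 nmi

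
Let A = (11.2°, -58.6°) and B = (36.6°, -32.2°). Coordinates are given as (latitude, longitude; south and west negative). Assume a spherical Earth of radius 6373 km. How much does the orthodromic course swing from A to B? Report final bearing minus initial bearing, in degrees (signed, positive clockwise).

Initial bearing θ₁ = atan2(sin Δλ cos φ₂, cos φ₁ sin φ₂ − sin φ₁ cos φ₂ cos Δλ) = 38.72°
Final bearing θ₂ = (initial bearing from the destination back to the start) + 180° = 49.85°
Δθ = θ₂ − θ₁ = +11.1°

+11.1°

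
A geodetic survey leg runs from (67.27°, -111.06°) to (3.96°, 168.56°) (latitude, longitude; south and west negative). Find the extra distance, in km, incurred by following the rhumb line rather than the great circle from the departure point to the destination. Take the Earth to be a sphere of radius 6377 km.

Great circle: cos σ = sin φ₁ sin φ₂ + cos φ₁ cos φ₂ cos Δλ,  σ = 1.4423 rad → d_gc = 9197.7 km
Rhumb line: Δψ = -1.5353, q = Δφ/Δψ = 0.7197, d_rh = R√(Δφ²+q²Δλ²) = 9545.1 km
Excess = 9545.1 − 9197.7 = 347.4 ≈ 347 km

347 km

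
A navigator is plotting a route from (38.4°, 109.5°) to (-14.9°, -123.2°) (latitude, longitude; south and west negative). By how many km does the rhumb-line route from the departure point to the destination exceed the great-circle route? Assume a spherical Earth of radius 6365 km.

Great circle: cos σ = sin φ₁ sin φ₂ + cos φ₁ cos φ₂ cos Δλ,  σ = 2.2378 rad → d_gc = 14243.8 km
Rhumb line: Δψ = -0.9899, q = Δφ/Δψ = 0.9397, d_rh = R√(Δφ²+q²Δλ²) = 14549.0 km
Excess = 14549.0 − 14243.8 = 305.2 ≈ 305 km

305 km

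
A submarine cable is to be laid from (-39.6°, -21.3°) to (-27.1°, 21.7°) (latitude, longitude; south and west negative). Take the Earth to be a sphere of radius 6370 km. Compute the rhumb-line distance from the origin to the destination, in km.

4214 km

Rhumb course C = atan2(Δλ, Δψ) with Δψ = ln[tan(π/4+φ₂/2)/tan(π/4+φ₁/2)] = +0.2621, Δλ = +0.7505 → C = 70.75°
d = R·|Δφ| / |cos C| = 6370·0.21817 / 0.32976 = 4214 km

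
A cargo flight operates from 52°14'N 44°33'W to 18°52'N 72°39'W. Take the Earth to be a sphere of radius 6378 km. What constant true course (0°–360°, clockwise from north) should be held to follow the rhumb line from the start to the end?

Δψ = ln[tan(π/4+φ₂/2)/tan(π/4+φ₁/2)] = -0.7374
Δλ = -0.4904 rad (taken the short way round)
course = atan2(Δλ, Δψ) = 213.63°

213.6°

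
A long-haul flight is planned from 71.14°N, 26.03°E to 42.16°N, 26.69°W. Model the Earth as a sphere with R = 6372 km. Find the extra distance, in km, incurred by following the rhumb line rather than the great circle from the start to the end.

111 km

Great circle: cos σ = sin φ₁ sin φ₂ + cos φ₁ cos φ₂ cos Δλ,  σ = 0.6756 rad → d_gc = 4305.2 km
Rhumb line: Δψ = -0.9823, q = Δφ/Δψ = 0.5149, d_rh = R√(Δφ²+q²Δλ²) = 4416.0 km
Excess = 4416.0 − 4305.2 = 110.8 ≈ 111 km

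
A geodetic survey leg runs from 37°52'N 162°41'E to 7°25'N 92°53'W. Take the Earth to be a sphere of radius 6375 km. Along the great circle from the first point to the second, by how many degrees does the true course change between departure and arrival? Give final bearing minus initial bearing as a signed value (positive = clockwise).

+54.5°

Initial bearing θ₁ = atan2(sin Δλ cos φ₂, cos φ₁ sin φ₂ − sin φ₁ cos φ₂ cos Δλ) = 75.21°
Final bearing θ₂ = (initial bearing from the destination back to the start) + 180° = 129.67°
Δθ = θ₂ − θ₁ = +54.5°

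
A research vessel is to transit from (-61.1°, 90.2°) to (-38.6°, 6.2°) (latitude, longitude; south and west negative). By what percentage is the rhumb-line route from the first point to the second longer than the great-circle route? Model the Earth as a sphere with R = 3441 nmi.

6.0%

Great circle: σ = 0.9451 rad → d_gc = Rσ = 3252.1 nmi
Rhumb: Δφ = +0.3927, Δλ = -1.4661, Δψ = +0.6247, q = Δφ/Δψ = 0.6286 → d_rh = R√(Δφ²+q²Δλ²) = 3447.2 nmi
Excess = (3447.2 − 3252.1) / 3252.1 = 195.1 / 3252.1 = 6.00% ≈ 6.0%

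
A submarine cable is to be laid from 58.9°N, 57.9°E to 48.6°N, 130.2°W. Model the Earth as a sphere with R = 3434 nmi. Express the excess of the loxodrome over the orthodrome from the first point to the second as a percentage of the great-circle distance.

40.4%

Great circle: σ = 1.2618 rad → d_gc = Rσ = 4333.0 nmi
Rhumb: Δφ = -0.1798, Δλ = +3.0002, Δψ = -0.3060, q = Δφ/Δψ = 0.5875 → d_rh = R√(Δφ²+q²Δλ²) = 6084.6 nmi
Excess = (6084.6 − 4333.0) / 4333.0 = 1751.6 / 4333.0 = 40.42% ≈ 40.4%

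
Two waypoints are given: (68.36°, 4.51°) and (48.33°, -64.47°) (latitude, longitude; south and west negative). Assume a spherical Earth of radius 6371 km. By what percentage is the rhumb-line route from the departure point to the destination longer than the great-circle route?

Great circle: σ = 0.6725 rad → d_gc = Rσ = 4284.4 km
Rhumb: Δφ = -0.3496, Δλ = -1.2039, Δψ = -0.6887, q = Δφ/Δψ = 0.5076 → d_rh = R√(Δφ²+q²Δλ²) = 4485.3 km
Excess = (4485.3 − 4284.4) / 4284.4 = 200.9 / 4284.4 = 4.69% ≈ 4.7%

4.7%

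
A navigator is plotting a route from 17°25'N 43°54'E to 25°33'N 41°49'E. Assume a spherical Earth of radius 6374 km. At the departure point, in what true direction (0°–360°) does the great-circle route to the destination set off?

θ = atan2( sin Δλ·cos φ₂ ,  cos φ₁ sin φ₂ − sin φ₁ cos φ₂ cos Δλ )
  = atan2(-0.0328, +0.1417) = 346.96°

347.0°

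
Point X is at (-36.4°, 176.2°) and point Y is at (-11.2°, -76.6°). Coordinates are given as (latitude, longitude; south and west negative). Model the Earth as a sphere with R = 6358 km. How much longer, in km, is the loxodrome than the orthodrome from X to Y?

378 km

Great circle: cos σ = sin φ₁ sin φ₂ + cos φ₁ cos φ₂ cos Δλ,  σ = 1.6893 rad → d_gc = 10740.5 km
Rhumb line: Δψ = +0.4862, q = Δφ/Δψ = 0.9046, d_rh = R√(Δφ²+q²Δλ²) = 11118.6 km
Excess = 11118.6 − 10740.5 = 378.1 ≈ 378 km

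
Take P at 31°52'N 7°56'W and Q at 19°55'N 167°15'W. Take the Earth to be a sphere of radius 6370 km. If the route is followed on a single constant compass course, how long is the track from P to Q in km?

15947 km

Δψ = ln[tan(π/4+φ₂/2)/tan(π/4+φ₁/2)] = -0.2325;  Δφ = -0.2086 rad,  Δλ = -2.7806 rad
q = Δφ/Δψ = 0.8972
d = R·√(Δφ² + q²Δλ²) = 6370·2.50351 = 15947 km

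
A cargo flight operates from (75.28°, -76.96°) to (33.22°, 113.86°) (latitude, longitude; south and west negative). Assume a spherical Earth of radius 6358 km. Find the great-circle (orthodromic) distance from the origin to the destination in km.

7909 km

cos σ = sin φ₁ sin φ₂ + cos φ₁ cos φ₂ cos Δλ
      = sin(75.28°)sin(33.22°) + cos(75.28°)cos(33.22°)cos(-169.18°) = 0.3211
σ = 71.272° → d = Rσ = 6358·1.24392 = 7909 km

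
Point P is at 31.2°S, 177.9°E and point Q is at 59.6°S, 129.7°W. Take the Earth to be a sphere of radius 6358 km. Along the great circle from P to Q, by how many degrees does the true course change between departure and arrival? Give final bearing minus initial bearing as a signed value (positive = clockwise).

-39.7°

At departure: θ₁ = atan2(sin Δλ cos φ₂, cos φ₁ sin φ₂ − sin φ₁ cos φ₂ cos Δλ) = 145.24°
At arrival: θ₂ = atan2(sin Δλ cos φ₁, −cos φ₂ sin φ₁ + sin φ₂ cos φ₁ cos Δλ) = 105.50°
Δθ = θ₂ − θ₁ = -39.7°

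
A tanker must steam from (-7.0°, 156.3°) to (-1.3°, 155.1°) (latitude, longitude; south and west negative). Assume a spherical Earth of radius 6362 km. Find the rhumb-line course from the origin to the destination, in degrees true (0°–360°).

Δψ = ln[tan(π/4+φ₂/2)/tan(π/4+φ₁/2)] = +0.0998
Δλ = -0.0209 rad (taken the short way round)
course = atan2(Δλ, Δψ) = 348.15°

348.1°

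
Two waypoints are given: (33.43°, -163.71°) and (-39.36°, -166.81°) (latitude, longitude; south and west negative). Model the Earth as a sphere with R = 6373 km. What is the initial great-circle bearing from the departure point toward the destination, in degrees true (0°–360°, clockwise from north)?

182.5°

N = sin Δλ·cos φ₂ = -0.0418;  D = cos φ₁ sin φ₂ − sin φ₁ cos φ₂ cos Δλ = -0.9546
initial course = atan2(N, D) = 182.51°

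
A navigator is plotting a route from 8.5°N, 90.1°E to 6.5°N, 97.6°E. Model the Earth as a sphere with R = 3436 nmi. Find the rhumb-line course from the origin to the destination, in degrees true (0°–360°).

Meridional parts: M(φ₁)=+0.1489, M(φ₂)=+0.1137 → ΔM = -0.0352;  Δλ = +0.1309 rad
tan C = Δλ / ΔM = -3.7177 → C = 105.06°

105.1°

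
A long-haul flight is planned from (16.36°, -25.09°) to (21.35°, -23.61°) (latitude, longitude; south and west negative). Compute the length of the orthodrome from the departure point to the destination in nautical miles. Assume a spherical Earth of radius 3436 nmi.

311 nmi

cos σ = sin φ₁ sin φ₂ + cos φ₁ cos φ₂ cos Δλ
      = sin(16.36°)sin(21.35°) + cos(16.36°)cos(21.35°)cos(1.48°) = 0.9959
σ = 5.183° → d = Rσ = 3436·0.09045 = 311 nmi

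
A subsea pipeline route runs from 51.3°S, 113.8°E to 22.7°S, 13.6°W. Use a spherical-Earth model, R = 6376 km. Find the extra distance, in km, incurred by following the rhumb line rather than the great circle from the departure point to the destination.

1186 km

Great circle: cos σ = sin φ₁ sin φ₂ + cos φ₁ cos φ₂ cos Δλ,  σ = 1.6200 rad → d_gc = 10329.0 km
Rhumb line: Δψ = +0.6395, q = Δφ/Δψ = 0.7806, d_rh = R√(Δφ²+q²Δλ²) = 11514.9 km
Excess = 11514.9 − 10329.0 = 1185.9 ≈ 1186 km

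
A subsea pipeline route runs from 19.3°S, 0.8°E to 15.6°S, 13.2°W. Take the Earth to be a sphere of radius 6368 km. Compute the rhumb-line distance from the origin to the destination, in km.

1540 km

Δψ = ln[tan(π/4+φ₂/2)/tan(π/4+φ₁/2)] = +0.0677;  Δφ = +0.0646 rad,  Δλ = -0.2443 rad
q = Δφ/Δψ = 0.9538
d = R·√(Δφ² + q²Δλ²) = 6368·0.24183 = 1540 km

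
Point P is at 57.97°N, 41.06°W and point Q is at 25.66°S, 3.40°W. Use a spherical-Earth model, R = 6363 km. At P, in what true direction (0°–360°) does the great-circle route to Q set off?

146.6°

θ = atan2( sin Δλ·cos φ₂ ,  cos φ₁ sin φ₂ − sin φ₁ cos φ₂ cos Δλ )
  = atan2(+0.5507, -0.8346) = 146.58°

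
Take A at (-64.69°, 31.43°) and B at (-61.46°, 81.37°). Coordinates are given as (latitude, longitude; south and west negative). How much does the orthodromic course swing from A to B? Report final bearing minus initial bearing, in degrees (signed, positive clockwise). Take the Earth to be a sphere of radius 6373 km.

Initial bearing θ₁ = atan2(sin Δλ cos φ₂, cos φ₁ sin φ₂ − sin φ₁ cos φ₂ cos Δλ) = 104.94°
Final bearing θ₂ = (initial bearing from the destination back to the start) + 180° = 59.83°
Δθ = θ₂ − θ₁ = -45.1°

-45.1°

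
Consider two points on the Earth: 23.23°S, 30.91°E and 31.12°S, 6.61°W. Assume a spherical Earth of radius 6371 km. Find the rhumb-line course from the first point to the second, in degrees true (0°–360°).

256.7°

Δψ = ln[tan(π/4+φ₂/2)/tan(π/4+φ₁/2)] = -0.1550
Δλ = -0.6548 rad (taken the short way round)
course = atan2(Δλ, Δψ) = 256.69°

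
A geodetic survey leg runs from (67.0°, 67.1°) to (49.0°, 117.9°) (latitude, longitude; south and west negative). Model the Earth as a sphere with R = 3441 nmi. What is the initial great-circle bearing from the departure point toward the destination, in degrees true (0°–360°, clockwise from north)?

99.7°

N = sin Δλ·cos φ₂ = +0.5084;  D = cos φ₁ sin φ₂ − sin φ₁ cos φ₂ cos Δλ = -0.0868
initial course = atan2(N, D) = 99.69°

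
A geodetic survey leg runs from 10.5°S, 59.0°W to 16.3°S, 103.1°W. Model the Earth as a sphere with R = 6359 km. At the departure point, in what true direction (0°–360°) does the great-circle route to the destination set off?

θ = atan2( sin Δλ·cos φ₂ ,  cos φ₁ sin φ₂ − sin φ₁ cos φ₂ cos Δλ )
  = atan2(-0.6679, -0.1504) = 257.31°

257.3°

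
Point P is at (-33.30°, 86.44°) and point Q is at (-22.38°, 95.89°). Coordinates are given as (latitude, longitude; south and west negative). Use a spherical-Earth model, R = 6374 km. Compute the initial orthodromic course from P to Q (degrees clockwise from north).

39.7°

θ = atan2( sin Δλ·cos φ₂ ,  cos φ₁ sin φ₂ − sin φ₁ cos φ₂ cos Δλ )
  = atan2(+0.1518, +0.1825) = 39.75°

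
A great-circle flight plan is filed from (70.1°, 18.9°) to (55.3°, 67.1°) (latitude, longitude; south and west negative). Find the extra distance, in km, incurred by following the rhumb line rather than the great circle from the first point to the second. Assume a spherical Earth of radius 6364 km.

Great circle: cos σ = sin φ₁ sin φ₂ + cos φ₁ cos φ₂ cos Δλ,  σ = 0.4459 rad → d_gc = 2837.9 km
Rhumb line: Δψ = -0.5771, q = Δφ/Δψ = 0.4476, d_rh = R√(Δφ²+q²Δλ²) = 2905.9 km
Excess = 2905.9 − 2837.9 = 68.0 ≈ 68 km

68 km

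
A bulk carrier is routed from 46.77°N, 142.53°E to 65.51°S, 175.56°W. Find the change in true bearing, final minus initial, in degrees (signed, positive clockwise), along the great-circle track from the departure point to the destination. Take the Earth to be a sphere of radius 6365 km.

-12.8°

At departure: θ₁ = atan2(sin Δλ cos φ₂, cos φ₁ sin φ₂ − sin φ₁ cos φ₂ cos Δλ) = 161.92°
At arrival: θ₂ = atan2(sin Δλ cos φ₁, −cos φ₂ sin φ₁ + sin φ₂ cos φ₁ cos Δλ) = 149.15°
Δθ = θ₂ − θ₁ = -12.8°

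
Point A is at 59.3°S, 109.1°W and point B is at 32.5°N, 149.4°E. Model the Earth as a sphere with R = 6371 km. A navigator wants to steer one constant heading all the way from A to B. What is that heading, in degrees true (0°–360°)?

Meridional parts: M(φ₁)=-1.2928, M(φ₂)=+0.6004 → ΔM = +1.8931;  Δλ = -1.7715 rad
tan C = Δλ / ΔM = -0.9358 → C = 316.90°

316.9°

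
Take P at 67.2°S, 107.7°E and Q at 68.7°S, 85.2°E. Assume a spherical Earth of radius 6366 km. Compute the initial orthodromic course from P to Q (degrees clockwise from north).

249.6°

N = sin Δλ·cos φ₂ = -0.1390;  D = cos φ₁ sin φ₂ − sin φ₁ cos φ₂ cos Δλ = -0.0517
initial course = atan2(N, D) = 249.61°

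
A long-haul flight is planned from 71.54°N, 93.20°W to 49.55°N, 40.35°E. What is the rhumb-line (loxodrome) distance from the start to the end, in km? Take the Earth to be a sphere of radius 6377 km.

7387 km

Δψ = ln[tan(π/4+φ₂/2)/tan(π/4+φ₁/2)] = -0.8185;  Δφ = -0.3838 rad,  Δλ = +2.3309 rad
q = Δφ/Δψ = 0.4689
d = R·√(Δφ² + q²Δλ²) = 6377·1.15834 = 7387 km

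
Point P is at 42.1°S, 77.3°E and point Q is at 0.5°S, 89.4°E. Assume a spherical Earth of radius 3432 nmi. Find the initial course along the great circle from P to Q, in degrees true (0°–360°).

θ = atan2( sin Δλ·cos φ₂ ,  cos φ₁ sin φ₂ − sin φ₁ cos φ₂ cos Δλ )
  = atan2(+0.2096, +0.6490) = 17.90°

17.9°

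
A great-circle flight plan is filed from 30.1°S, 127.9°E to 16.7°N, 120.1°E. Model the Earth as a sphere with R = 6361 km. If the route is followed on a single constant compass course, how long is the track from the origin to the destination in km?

5262 km

Δψ = ln[tan(π/4+φ₂/2)/tan(π/4+φ₁/2)] = +0.8470;  Δφ = +0.8168 rad,  Δλ = -0.1361 rad
q = Δφ/Δψ = 0.9644
d = R·√(Δφ² + q²Δλ²) = 6361·0.82730 = 5262 km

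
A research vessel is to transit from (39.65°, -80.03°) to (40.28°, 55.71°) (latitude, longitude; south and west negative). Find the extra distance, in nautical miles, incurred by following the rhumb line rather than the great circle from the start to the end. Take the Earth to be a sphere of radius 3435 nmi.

814 nmi

Great circle: cos σ = sin φ₁ sin φ₂ + cos φ₁ cos φ₂ cos Δλ,  σ = 1.5789 rad → d_gc = 5423.6 nmi
Rhumb line: Δψ = +0.0143, q = Δφ/Δψ = 0.7664, d_rh = R√(Δφ²+q²Δλ²) = 6237.2 nmi
Excess = 6237.2 − 5423.6 = 813.6 ≈ 814 nmi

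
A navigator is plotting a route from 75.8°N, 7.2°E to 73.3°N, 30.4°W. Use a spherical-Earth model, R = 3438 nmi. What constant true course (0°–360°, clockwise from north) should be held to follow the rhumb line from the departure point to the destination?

256.0°

Δψ = ln[tan(π/4+φ₂/2)/tan(π/4+φ₁/2)] = -0.1641
Δλ = -0.6562 rad (taken the short way round)
course = atan2(Δλ, Δψ) = 255.96°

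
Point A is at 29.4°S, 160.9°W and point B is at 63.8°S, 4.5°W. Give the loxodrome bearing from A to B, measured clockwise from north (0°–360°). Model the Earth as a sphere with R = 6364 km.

Δψ = ln[tan(π/4+φ₂/2)/tan(π/4+φ₁/2)] = -0.9207
Δλ = +2.7297 rad (taken the short way round)
course = atan2(Δλ, Δψ) = 108.64°

108.6°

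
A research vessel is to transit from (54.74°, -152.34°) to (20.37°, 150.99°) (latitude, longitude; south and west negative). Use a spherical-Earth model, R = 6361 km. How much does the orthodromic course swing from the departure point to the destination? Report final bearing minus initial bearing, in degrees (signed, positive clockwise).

At departure: θ₁ = atan2(sin Δλ cos φ₂, cos φ₁ sin φ₂ − sin φ₁ cos φ₂ cos Δλ) = 254.33°
At arrival: θ₂ = atan2(sin Δλ cos φ₁, −cos φ₂ sin φ₁ + sin φ₂ cos φ₁ cos Δλ) = 216.36°
Δθ = θ₂ − θ₁ = -38.0°

-38.0°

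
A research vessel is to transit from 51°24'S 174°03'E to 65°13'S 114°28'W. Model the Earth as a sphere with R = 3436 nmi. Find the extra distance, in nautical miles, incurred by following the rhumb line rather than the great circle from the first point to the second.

114 nmi

Great circle: cos σ = sin φ₁ sin φ₂ + cos φ₁ cos φ₂ cos Δλ,  σ = 0.6557 rad → d_gc = 2253.1 nmi
Rhumb line: Δψ = -0.4662, q = Δφ/Δψ = 0.5173, d_rh = R√(Δφ²+q²Δλ²) = 2367.3 nmi
Excess = 2367.3 − 2253.1 = 114.2 ≈ 114 nmi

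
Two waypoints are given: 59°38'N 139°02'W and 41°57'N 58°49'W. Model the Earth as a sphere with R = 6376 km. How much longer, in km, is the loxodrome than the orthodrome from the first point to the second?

Great circle: cos σ = sin φ₁ sin φ₂ + cos φ₁ cos φ₂ cos Δλ,  σ = 0.8754 rad → d_gc = 5581.8 km
Rhumb line: Δψ = -0.4962, q = Δφ/Δψ = 0.6219, d_rh = R√(Δφ²+q²Δλ²) = 5890.4 km
Excess = 5890.4 − 5581.8 = 308.6 ≈ 309 km

309 km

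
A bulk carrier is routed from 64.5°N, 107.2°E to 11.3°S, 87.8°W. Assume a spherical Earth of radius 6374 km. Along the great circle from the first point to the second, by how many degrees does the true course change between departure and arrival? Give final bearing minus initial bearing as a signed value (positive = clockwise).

+153.9°

Initial bearing θ₁ = atan2(sin Δλ cos φ₂, cos φ₁ sin φ₂ − sin φ₁ cos φ₂ cos Δλ) = 18.23°
Final bearing θ₂ = (initial bearing from the destination back to the start) + 180° = 172.11°
Δθ = θ₂ − θ₁ = +153.9°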